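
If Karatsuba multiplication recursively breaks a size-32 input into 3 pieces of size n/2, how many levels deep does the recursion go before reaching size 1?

For divide and conquer with division factor 2:

Problem sizes at each level:
Level 0: 32
Level 1: 16
Level 2: 8
Level 3: 4
Level 4: 2
Level 5: 1

The root is level 0 and the size-1 base case is level 5 (the tree spans levels 0 through 5, i.e. 6 levels counting the root), so the depth is the number of divisions: log_2(32) = 5

The recursion tree depth is log_2(32) = 5. At each level, the problem size is divided by 2, so it takes 5 divisions to reduce to a base case of size 1. The algorithm makes 3 recursive calls at each level.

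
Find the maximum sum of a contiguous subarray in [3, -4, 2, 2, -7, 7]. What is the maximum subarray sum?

Using Kadane's algorithm on [3, -4, 2, 2, -7, 7]:

Scanning through the array:
Position 1 (value -4): max_ending_here = -1, max_so_far = 3
Position 2 (value 2): max_ending_here = 2, max_so_far = 3
Position 3 (value 2): max_ending_here = 4, max_so_far = 4
Position 4 (value -7): max_ending_here = -3, max_so_far = 4
Position 5 (value 7): max_ending_here = 7, max_so_far = 7

Maximum subarray: [7]
Maximum sum: 7

The maximum subarray is [7] with sum 7. This subarray runs from index 5 to index 5.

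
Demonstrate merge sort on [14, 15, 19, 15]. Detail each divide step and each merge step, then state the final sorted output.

Merge sort trace:

Split: [14, 15, 19, 15] -> [14, 15] and [19, 15]
  Split: [14, 15] -> [14] and [15]
  Merge: [14] + [15] -> [14, 15]
  Split: [19, 15] -> [19] and [15]
  Merge: [19] + [15] -> [15, 19]
Merge: [14, 15] + [15, 19] -> [14, 15, 15, 19]

Final sorted array: [14, 15, 15, 19]

The merge sort proceeds by recursively splitting the array and merging sorted halves.
After all merges, the sorted array is [14, 15, 15, 19].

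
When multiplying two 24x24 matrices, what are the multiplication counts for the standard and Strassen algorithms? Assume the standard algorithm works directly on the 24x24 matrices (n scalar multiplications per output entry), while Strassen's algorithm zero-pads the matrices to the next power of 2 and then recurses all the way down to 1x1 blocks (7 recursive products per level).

Matrix multiplication for 24x24 matrices:

Strassen's algorithm requires power-of-2 dimensions. Pad 24x24 to 32x32 (next power of 2).

Standard algorithm: 24^3 = 13824 multiplications
Strassen's algorithm: 7^(log2(32)) = 7^5 = 16807 multiplications
Difference: 13824 - 16807 = -2983 (Strassen uses MORE here due to padding overhead — for small or just-over-power-of-2 n, padding can outweigh the per-level savings)

Standard: 13824 multiplications (24^3). Strassen: 16807 multiplications (7^5, after padding to 32x32). Strassen reduces 8 recursive multiplications to 7 at each level.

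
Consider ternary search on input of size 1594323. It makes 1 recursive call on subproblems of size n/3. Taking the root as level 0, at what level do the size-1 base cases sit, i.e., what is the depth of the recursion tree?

For divide and conquer with division factor 3:

Problem sizes at each level:
Level 0: 1594323
Level 1: 531441
Level 2: 177147
Level 3: 59049
Level 4: 19683
Level 5: 6561
Level 6: 2187
Level 7: 729
Level 8: 243
Level 9: 81
Level 10: 27
Level 11: 9
Level 12: 3
Level 13: 1

The root is level 0 and the size-1 base case is level 13 (the tree spans levels 0 through 13, i.e. 14 levels counting the root), so the depth is the number of divisions: log_3(1594323) = 13

The recursion tree depth is log_3(1594323) = 13. At each level, the problem size is divided by 3, so it takes 13 divisions to reduce to a base case of size 1. The algorithm makes 1 recursive call at each level.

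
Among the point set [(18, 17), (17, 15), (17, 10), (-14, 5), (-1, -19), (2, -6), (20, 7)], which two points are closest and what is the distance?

Computing all pairwise distances among 7 points:

d((18, 17), (17, 15)) = 2.2361 <-- minimum
d((18, 17), (17, 10)) = 7.0711
d((18, 17), (-14, 5)) = 34.176
d((18, 17), (-1, -19)) = 40.7063
d((18, 17), (2, -6)) = 28.0179
d((18, 17), (20, 7)) = 10.198
d((17, 15), (17, 10)) = 5.0
d((17, 15), (-14, 5)) = 32.573
d((17, 15), (-1, -19)) = 38.4708
d((17, 15), (2, -6)) = 25.807
d((17, 15), (20, 7)) = 8.544
d((17, 10), (-14, 5)) = 31.4006
d((17, 10), (-1, -19)) = 34.1321
d((17, 10), (2, -6)) = 21.9317
d((17, 10), (20, 7)) = 4.2426
d((-14, 5), (-1, -19)) = 27.2947
d((-14, 5), (2, -6)) = 19.4165
d((-14, 5), (20, 7)) = 34.0588
d((-1, -19), (2, -6)) = 13.3417
d((-1, -19), (20, 7)) = 33.4215
d((2, -6), (20, 7)) = 22.2036

Closest pair: (18, 17) and (17, 15) with distance 2.2361

The closest pair is (18, 17) and (17, 15) with Euclidean distance 2.2361. For 7 points, brute-force pairwise comparison is shown above. For large n, the divide-and-conquer algorithm (sort by x, recurse on halves, check the dividing strip) achieves O(n log n).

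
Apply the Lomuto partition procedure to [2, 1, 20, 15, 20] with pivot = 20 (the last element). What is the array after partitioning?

Lomuto partition with pivot = 20:

Initial array: [2, 1, 20, 15, 20]

arr[0]=2 <= 20: swap with position 0, array becomes [2, 1, 20, 15, 20]
arr[1]=1 <= 20: swap with position 1, array becomes [2, 1, 20, 15, 20]
arr[2]=20 <= 20: swap with position 2, array becomes [2, 1, 20, 15, 20]
arr[3]=15 <= 20: swap with position 3, array becomes [2, 1, 20, 15, 20]

Place pivot at position 4: [2, 1, 20, 15, 20]
Pivot position: 4

After partitioning with pivot 20, the array becomes [2, 1, 20, 15, 20]. The pivot is placed at index 4. All elements to the left of the pivot are <= 20, and all elements to the right are > 20.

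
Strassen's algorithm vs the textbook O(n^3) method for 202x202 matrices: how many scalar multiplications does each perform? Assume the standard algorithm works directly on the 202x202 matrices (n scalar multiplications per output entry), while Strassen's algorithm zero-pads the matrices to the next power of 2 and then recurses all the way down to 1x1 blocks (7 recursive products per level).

Matrix multiplication for 202x202 matrices:

Strassen's algorithm requires power-of-2 dimensions. Pad 202x202 to 256x256 (next power of 2).

Standard algorithm: 202^3 = 8242408 multiplications
Strassen's algorithm: 7^(log2(256)) = 7^8 = 5764801 multiplications
Savings: 8242408 - 5764801 = 2477607 multiplications

Standard: 8242408 multiplications (202^3). Strassen: 5764801 multiplications (7^8, after padding to 256x256). Strassen reduces 8 recursive multiplications to 7 at each level.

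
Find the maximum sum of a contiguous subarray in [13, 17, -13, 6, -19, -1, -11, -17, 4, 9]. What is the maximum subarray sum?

Using Kadane's algorithm on [13, 17, -13, 6, -19, -1, -11, -17, 4, 9]:

Scanning through the array:
Position 1 (value 17): max_ending_here = 30, max_so_far = 30
Position 2 (value -13): max_ending_here = 17, max_so_far = 30
Position 3 (value 6): max_ending_here = 23, max_so_far = 30
Position 4 (value -19): max_ending_here = 4, max_so_far = 30
Position 5 (value -1): max_ending_here = 3, max_so_far = 30
Position 6 (value -11): max_ending_here = -8, max_so_far = 30
Position 7 (value -17): max_ending_here = -17, max_so_far = 30
Position 8 (value 4): max_ending_here = 4, max_so_far = 30
Position 9 (value 9): max_ending_here = 13, max_so_far = 30

Maximum subarray: [13, 17]
Maximum sum: 30

The maximum subarray is [13, 17] with sum 30. This subarray runs from index 0 to index 1.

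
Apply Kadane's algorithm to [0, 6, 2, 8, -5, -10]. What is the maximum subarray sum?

Using Kadane's algorithm on [0, 6, 2, 8, -5, -10]:

Scanning through the array:
Position 1 (value 6): max_ending_here = 6, max_so_far = 6
Position 2 (value 2): max_ending_here = 8, max_so_far = 8
Position 3 (value 8): max_ending_here = 16, max_so_far = 16
Position 4 (value -5): max_ending_here = 11, max_so_far = 16
Position 5 (value -10): max_ending_here = 1, max_so_far = 16

Maximum subarray: [0, 6, 2, 8]
Maximum sum: 16

The maximum subarray is [0, 6, 2, 8] with sum 16. This subarray runs from index 0 to index 3.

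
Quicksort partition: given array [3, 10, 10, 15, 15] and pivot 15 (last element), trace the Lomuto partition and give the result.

Lomuto partition with pivot = 15:

Initial array: [3, 10, 10, 15, 15]

arr[0]=3 <= 15: swap with position 0, array becomes [3, 10, 10, 15, 15]
arr[1]=10 <= 15: swap with position 1, array becomes [3, 10, 10, 15, 15]
arr[2]=10 <= 15: swap with position 2, array becomes [3, 10, 10, 15, 15]
arr[3]=15 <= 15: swap with position 3, array becomes [3, 10, 10, 15, 15]

Place pivot at position 4: [3, 10, 10, 15, 15]
Pivot position: 4

After partitioning with pivot 15, the array becomes [3, 10, 10, 15, 15]. The pivot is placed at index 4. All elements to the left of the pivot are <= 15, and all elements to the right are > 15.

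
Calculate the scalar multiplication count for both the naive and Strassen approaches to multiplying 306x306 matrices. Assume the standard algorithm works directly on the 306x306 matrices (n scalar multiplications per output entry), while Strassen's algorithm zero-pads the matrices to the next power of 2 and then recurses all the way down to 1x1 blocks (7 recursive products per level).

Matrix multiplication for 306x306 matrices:

Strassen's algorithm requires power-of-2 dimensions. Pad 306x306 to 512x512 (next power of 2).

Standard algorithm: 306^3 = 28652616 multiplications
Strassen's algorithm: 7^(log2(512)) = 7^9 = 40353607 multiplications
Difference: 28652616 - 40353607 = -11700991 (Strassen uses MORE here due to padding overhead — for small or just-over-power-of-2 n, padding can outweigh the per-level savings)

Standard: 28652616 multiplications (306^3). Strassen: 40353607 multiplications (7^9, after padding to 512x512). Strassen reduces 8 recursive multiplications to 7 at each level.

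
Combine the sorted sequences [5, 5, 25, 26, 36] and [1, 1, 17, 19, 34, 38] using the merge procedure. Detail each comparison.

Merging process:

Compare 5 vs 1: take 1 from right. Merged: [1]
Compare 5 vs 1: take 1 from right. Merged: [1, 1]
Compare 5 vs 17: take 5 from left. Merged: [1, 1, 5]
Compare 5 vs 17: take 5 from left. Merged: [1, 1, 5, 5]
Compare 25 vs 17: take 17 from right. Merged: [1, 1, 5, 5, 17]
Compare 25 vs 19: take 19 from right. Merged: [1, 1, 5, 5, 17, 19]
Compare 25 vs 34: take 25 from left. Merged: [1, 1, 5, 5, 17, 19, 25]
Compare 26 vs 34: take 26 from left. Merged: [1, 1, 5, 5, 17, 19, 25, 26]
Compare 36 vs 34: take 34 from right. Merged: [1, 1, 5, 5, 17, 19, 25, 26, 34]
Compare 36 vs 38: take 36 from left. Merged: [1, 1, 5, 5, 17, 19, 25, 26, 34, 36]
Append remaining from right: [38]. Merged: [1, 1, 5, 5, 17, 19, 25, 26, 34, 36, 38]

Final merged array: [1, 1, 5, 5, 17, 19, 25, 26, 34, 36, 38]
Total comparisons: 10

The merged array is [1, 1, 5, 5, 17, 19, 25, 26, 34, 36, 38], requiring 10 comparisons. The merge step runs in O(n) time where n is the total number of elements.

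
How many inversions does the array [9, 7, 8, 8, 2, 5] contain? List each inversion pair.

Finding inversions in [9, 7, 8, 8, 2, 5]:

(0, 1): arr[0]=9 > arr[1]=7
(0, 2): arr[0]=9 > arr[2]=8
(0, 3): arr[0]=9 > arr[3]=8
(0, 4): arr[0]=9 > arr[4]=2
(0, 5): arr[0]=9 > arr[5]=5
(1, 4): arr[1]=7 > arr[4]=2
(1, 5): arr[1]=7 > arr[5]=5
(2, 4): arr[2]=8 > arr[4]=2
(2, 5): arr[2]=8 > arr[5]=5
(3, 4): arr[3]=8 > arr[4]=2
(3, 5): arr[3]=8 > arr[5]=5

Total inversions: 11

The array has 11 inversion(s): (0,1), (0,2), (0,3), (0,4), (0,5), (1,4), (1,5), (2,4), (2,5), (3,4), (3,5). Each pair (i,j) satisfies i < j and arr[i] > arr[j].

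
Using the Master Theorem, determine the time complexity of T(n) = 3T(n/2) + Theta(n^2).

Master Theorem for T(n) = 3T(n/2) + O(n^2):

a = 3, b = 2, c = 2
log_b(a) = log_2(3) = 1.5850

Case 3: c = 2 > log_2(3) = 1.5850
T(n) = O(n^2) = O(n^2)

For T(n) = 3T(n/2) + O(n^2): log_2(3) = 1.5850. This is Case 3 of the Master Theorem (c > log_b(a), work dominated by root), giving O(n^2).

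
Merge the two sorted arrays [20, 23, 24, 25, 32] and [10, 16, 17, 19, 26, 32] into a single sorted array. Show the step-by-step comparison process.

Merging process:

Compare 20 vs 10: take 10 from right. Merged: [10]
Compare 20 vs 16: take 16 from right. Merged: [10, 16]
Compare 20 vs 17: take 17 from right. Merged: [10, 16, 17]
Compare 20 vs 19: take 19 from right. Merged: [10, 16, 17, 19]
Compare 20 vs 26: take 20 from left. Merged: [10, 16, 17, 19, 20]
Compare 23 vs 26: take 23 from left. Merged: [10, 16, 17, 19, 20, 23]
Compare 24 vs 26: take 24 from left. Merged: [10, 16, 17, 19, 20, 23, 24]
Compare 25 vs 26: take 25 from left. Merged: [10, 16, 17, 19, 20, 23, 24, 25]
Compare 32 vs 26: take 26 from right. Merged: [10, 16, 17, 19, 20, 23, 24, 25, 26]
Compare 32 vs 32: take 32 from left. Merged: [10, 16, 17, 19, 20, 23, 24, 25, 26, 32]
Append remaining from right: [32]. Merged: [10, 16, 17, 19, 20, 23, 24, 25, 26, 32, 32]

Final merged array: [10, 16, 17, 19, 20, 23, 24, 25, 26, 32, 32]
Total comparisons: 10

The merged array is [10, 16, 17, 19, 20, 23, 24, 25, 26, 32, 32], requiring 10 comparisons. The merge step runs in O(n) time where n is the total number of elements.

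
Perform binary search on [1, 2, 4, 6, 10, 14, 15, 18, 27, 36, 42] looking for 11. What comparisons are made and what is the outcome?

Binary search for 11 in [1, 2, 4, 6, 10, 14, 15, 18, 27, 36, 42]:

lo=0, hi=10, mid=5, arr[mid]=14 -> 14 > 11, search left half
lo=0, hi=4, mid=2, arr[mid]=4 -> 4 < 11, search right half
lo=3, hi=4, mid=3, arr[mid]=6 -> 6 < 11, search right half
lo=4, hi=4, mid=4, arr[mid]=10 -> 10 < 11, search right half
lo=5 > hi=4, target 11 not found

Binary search determines that 11 is not in the array after 4 comparisons. The search space was exhausted without finding the target.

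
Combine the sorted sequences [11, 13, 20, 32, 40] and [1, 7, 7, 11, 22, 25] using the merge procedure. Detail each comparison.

Merging process:

Compare 11 vs 1: take 1 from right. Merged: [1]
Compare 11 vs 7: take 7 from right. Merged: [1, 7]
Compare 11 vs 7: take 7 from right. Merged: [1, 7, 7]
Compare 11 vs 11: take 11 from left. Merged: [1, 7, 7, 11]
Compare 13 vs 11: take 11 from right. Merged: [1, 7, 7, 11, 11]
Compare 13 vs 22: take 13 from left. Merged: [1, 7, 7, 11, 11, 13]
Compare 20 vs 22: take 20 from left. Merged: [1, 7, 7, 11, 11, 13, 20]
Compare 32 vs 22: take 22 from right. Merged: [1, 7, 7, 11, 11, 13, 20, 22]
Compare 32 vs 25: take 25 from right. Merged: [1, 7, 7, 11, 11, 13, 20, 22, 25]
Append remaining from left: [32, 40]. Merged: [1, 7, 7, 11, 11, 13, 20, 22, 25, 32, 40]

Final merged array: [1, 7, 7, 11, 11, 13, 20, 22, 25, 32, 40]
Total comparisons: 9

The merged array is [1, 7, 7, 11, 11, 13, 20, 22, 25, 32, 40], requiring 9 comparisons. The merge step runs in O(n) time where n is the total number of elements.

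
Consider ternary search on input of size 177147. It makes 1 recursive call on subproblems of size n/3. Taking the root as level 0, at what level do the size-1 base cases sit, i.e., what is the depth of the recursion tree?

For divide and conquer with division factor 3:

Problem sizes at each level:
Level 0: 177147
Level 1: 59049
Level 2: 19683
Level 3: 6561
Level 4: 2187
Level 5: 729
Level 6: 243
Level 7: 81
Level 8: 27
Level 9: 9
Level 10: 3
Level 11: 1

The root is level 0 and the size-1 base case is level 11 (the tree spans levels 0 through 11, i.e. 12 levels counting the root), so the depth is the number of divisions: log_3(177147) = 11

The recursion tree depth is log_3(177147) = 11. At each level, the problem size is divided by 3, so it takes 11 divisions to reduce to a base case of size 1. The algorithm makes 1 recursive call at each level.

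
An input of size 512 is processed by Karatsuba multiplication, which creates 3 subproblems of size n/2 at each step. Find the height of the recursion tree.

For divide and conquer with division factor 2:

Problem sizes at each level:
Level 0: 512
Level 1: 256
Level 2: 128
Level 3: 64
Level 4: 32
Level 5: 16
Level 6: 8
Level 7: 4
Level 8: 2
Level 9: 1

The root is level 0 and the size-1 base case is level 9 (the tree spans levels 0 through 9, i.e. 10 levels counting the root), so the depth is the number of divisions: log_2(512) = 9

The recursion tree depth is log_2(512) = 9. At each level, the problem size is divided by 2, so it takes 9 divisions to reduce to a base case of size 1. The algorithm makes 3 recursive calls at each level.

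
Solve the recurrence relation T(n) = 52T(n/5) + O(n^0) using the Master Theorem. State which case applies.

Master Theorem for T(n) = 52T(n/5) + O(n^0):

a = 52, b = 5, c = 0
log_b(a) = log_5(52) = 2.4550

Case 1: c = 0 < log_5(52) = 2.4550
T(n) = O(n^(log_5 52))

For T(n) = 52T(n/5) + O(n^0): log_5(52) = 2.4550. This is Case 1 of the Master Theorem (c < log_b(a), work dominated by leaves), giving O(n^(log_5 52)).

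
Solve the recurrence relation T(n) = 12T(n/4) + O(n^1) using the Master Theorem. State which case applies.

Master Theorem for T(n) = 12T(n/4) + O(n^1):

a = 12, b = 4, c = 1
log_b(a) = log_4(12) = 1.7925

Case 1: c = 1 < log_4(12) = 1.7925
T(n) = O(n^(log_4 12))

For T(n) = 12T(n/4) + O(n^1): log_4(12) = 1.7925. This is Case 1 of the Master Theorem (c < log_b(a), work dominated by leaves), giving O(n^(log_4 12)).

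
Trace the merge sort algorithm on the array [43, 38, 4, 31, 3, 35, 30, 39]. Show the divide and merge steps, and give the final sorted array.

Merge sort trace:

Split: [43, 38, 4, 31, 3, 35, 30, 39] -> [43, 38, 4, 31] and [3, 35, 30, 39]
  Split: [43, 38, 4, 31] -> [43, 38] and [4, 31]
    Split: [43, 38] -> [43] and [38]
    Merge: [43] + [38] -> [38, 43]
    Split: [4, 31] -> [4] and [31]
    Merge: [4] + [31] -> [4, 31]
  Merge: [38, 43] + [4, 31] -> [4, 31, 38, 43]
  Split: [3, 35, 30, 39] -> [3, 35] and [30, 39]
    Split: [3, 35] -> [3] and [35]
    Merge: [3] + [35] -> [3, 35]
    Split: [30, 39] -> [30] and [39]
    Merge: [30] + [39] -> [30, 39]
  Merge: [3, 35] + [30, 39] -> [3, 30, 35, 39]
Merge: [4, 31, 38, 43] + [3, 30, 35, 39] -> [3, 4, 30, 31, 35, 38, 39, 43]

Final sorted array: [3, 4, 30, 31, 35, 38, 39, 43]

The merge sort proceeds by recursively splitting the array and merging sorted halves.
After all merges, the sorted array is [3, 4, 30, 31, 35, 38, 39, 43].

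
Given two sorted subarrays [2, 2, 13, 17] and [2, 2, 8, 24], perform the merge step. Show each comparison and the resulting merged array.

Merging process:

Compare 2 vs 2: take 2 from left. Merged: [2]
Compare 2 vs 2: take 2 from left. Merged: [2, 2]
Compare 13 vs 2: take 2 from right. Merged: [2, 2, 2]
Compare 13 vs 2: take 2 from right. Merged: [2, 2, 2, 2]
Compare 13 vs 8: take 8 from right. Merged: [2, 2, 2, 2, 8]
Compare 13 vs 24: take 13 from left. Merged: [2, 2, 2, 2, 8, 13]
Compare 17 vs 24: take 17 from left. Merged: [2, 2, 2, 2, 8, 13, 17]
Append remaining from right: [24]. Merged: [2, 2, 2, 2, 8, 13, 17, 24]

Final merged array: [2, 2, 2, 2, 8, 13, 17, 24]
Total comparisons: 7

The merged array is [2, 2, 2, 2, 8, 13, 17, 24], requiring 7 comparisons. The merge step runs in O(n) time where n is the total number of elements.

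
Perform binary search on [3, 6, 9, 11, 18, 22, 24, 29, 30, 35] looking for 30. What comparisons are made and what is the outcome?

Binary search for 30 in [3, 6, 9, 11, 18, 22, 24, 29, 30, 35]:

lo=0, hi=9, mid=4, arr[mid]=18 -> 18 < 30, search right half
lo=5, hi=9, mid=7, arr[mid]=29 -> 29 < 30, search right half
lo=8, hi=9, mid=8, arr[mid]=30 -> Found target at index 8!

Binary search finds 30 at index 8 after 3 comparisons. The search repeatedly halves the search space by comparing with the middle element.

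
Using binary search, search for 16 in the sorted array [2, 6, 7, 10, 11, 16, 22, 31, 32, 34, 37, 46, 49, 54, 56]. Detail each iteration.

Binary search for 16 in [2, 6, 7, 10, 11, 16, 22, 31, 32, 34, 37, 46, 49, 54, 56]:

lo=0, hi=14, mid=7, arr[mid]=31 -> 31 > 16, search left half
lo=0, hi=6, mid=3, arr[mid]=10 -> 10 < 16, search right half
lo=4, hi=6, mid=5, arr[mid]=16 -> Found target at index 5!

Binary search finds 16 at index 5 after 3 comparisons. The search repeatedly halves the search space by comparing with the middle element.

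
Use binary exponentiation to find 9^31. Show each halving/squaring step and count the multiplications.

Computing 9^31 by squaring (build up from 9^1; each line after the first costs one multiplication):

9^1 = 9
9^2 = (9^1)^2 = 9^2 = 81
9^3 = 9 * 9^2 = 9 * 81 = 729
9^6 = (9^3)^2 = 729^2 = 531441
9^7 = 9 * 9^6 = 9 * 531441 = 4782969
9^14 = (9^7)^2 = 4782969^2 = 22876792454961
9^15 = 9 * 9^14 = 9 * 22876792454961 = 205891132094649
9^30 = (9^15)^2 = 205891132094649^2 = 42391158275216203514294433201
9^31 = 9 * 9^30 = 9 * 42391158275216203514294433201 = 381520424476945831628649898809

Result: 381520424476945831628649898809
Multiplications needed: 8 (8 lines after 9^1)

9^31 = 381520424476945831628649898809. Using exponentiation by squaring, this requires 8 multiplications. The key idea: if the exponent is even, square the half-power; if odd, multiply by the base once.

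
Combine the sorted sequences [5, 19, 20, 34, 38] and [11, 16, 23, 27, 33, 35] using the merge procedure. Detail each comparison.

Merging process:

Compare 5 vs 11: take 5 from left. Merged: [5]
Compare 19 vs 11: take 11 from right. Merged: [5, 11]
Compare 19 vs 16: take 16 from right. Merged: [5, 11, 16]
Compare 19 vs 23: take 19 from left. Merged: [5, 11, 16, 19]
Compare 20 vs 23: take 20 from left. Merged: [5, 11, 16, 19, 20]
Compare 34 vs 23: take 23 from right. Merged: [5, 11, 16, 19, 20, 23]
Compare 34 vs 27: take 27 from right. Merged: [5, 11, 16, 19, 20, 23, 27]
Compare 34 vs 33: take 33 from right. Merged: [5, 11, 16, 19, 20, 23, 27, 33]
Compare 34 vs 35: take 34 from left. Merged: [5, 11, 16, 19, 20, 23, 27, 33, 34]
Compare 38 vs 35: take 35 from right. Merged: [5, 11, 16, 19, 20, 23, 27, 33, 34, 35]
Append remaining from left: [38]. Merged: [5, 11, 16, 19, 20, 23, 27, 33, 34, 35, 38]

Final merged array: [5, 11, 16, 19, 20, 23, 27, 33, 34, 35, 38]
Total comparisons: 10

The merged array is [5, 11, 16, 19, 20, 23, 27, 33, 34, 35, 38], requiring 10 comparisons. The merge step runs in O(n) time where n is the total number of elements.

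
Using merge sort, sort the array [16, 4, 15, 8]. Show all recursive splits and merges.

Merge sort trace:

Split: [16, 4, 15, 8] -> [16, 4] and [15, 8]
  Split: [16, 4] -> [16] and [4]
  Merge: [16] + [4] -> [4, 16]
  Split: [15, 8] -> [15] and [8]
  Merge: [15] + [8] -> [8, 15]
Merge: [4, 16] + [8, 15] -> [4, 8, 15, 16]

Final sorted array: [4, 8, 15, 16]

The merge sort proceeds by recursively splitting the array and merging sorted halves.
After all merges, the sorted array is [4, 8, 15, 16].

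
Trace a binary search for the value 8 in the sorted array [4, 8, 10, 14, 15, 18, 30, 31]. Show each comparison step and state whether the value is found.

Binary search for 8 in [4, 8, 10, 14, 15, 18, 30, 31]:

lo=0, hi=7, mid=3, arr[mid]=14 -> 14 > 8, search left half
lo=0, hi=2, mid=1, arr[mid]=8 -> Found target at index 1!

Binary search finds 8 at index 1 after 2 comparisons. The search repeatedly halves the search space by comparing with the middle element.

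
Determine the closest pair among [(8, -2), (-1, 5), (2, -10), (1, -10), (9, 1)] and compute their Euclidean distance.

Computing all pairwise distances among 5 points:

d((8, -2), (-1, 5)) = 11.4018
d((8, -2), (2, -10)) = 10.0
d((8, -2), (1, -10)) = 10.6301
d((8, -2), (9, 1)) = 3.1623
d((-1, 5), (2, -10)) = 15.2971
d((-1, 5), (1, -10)) = 15.1327
d((-1, 5), (9, 1)) = 10.7703
d((2, -10), (1, -10)) = 1.0 <-- minimum
d((2, -10), (9, 1)) = 13.0384
d((1, -10), (9, 1)) = 13.6015

Closest pair: (2, -10) and (1, -10) with distance 1.0

The closest pair is (2, -10) and (1, -10) with Euclidean distance 1.0. For 5 points, brute-force pairwise comparison is shown above. For large n, the divide-and-conquer algorithm (sort by x, recurse on halves, check the dividing strip) achieves O(n log n).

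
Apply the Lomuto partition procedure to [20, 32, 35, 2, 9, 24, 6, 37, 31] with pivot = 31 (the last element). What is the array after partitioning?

Lomuto partition with pivot = 31:

Initial array: [20, 32, 35, 2, 9, 24, 6, 37, 31]

arr[0]=20 <= 31: swap with position 0, array becomes [20, 32, 35, 2, 9, 24, 6, 37, 31]
arr[1]=32 > 31: no swap
arr[2]=35 > 31: no swap
arr[3]=2 <= 31: swap with position 1, array becomes [20, 2, 35, 32, 9, 24, 6, 37, 31]
arr[4]=9 <= 31: swap with position 2, array becomes [20, 2, 9, 32, 35, 24, 6, 37, 31]
arr[5]=24 <= 31: swap with position 3, array becomes [20, 2, 9, 24, 35, 32, 6, 37, 31]
arr[6]=6 <= 31: swap with position 4, array becomes [20, 2, 9, 24, 6, 32, 35, 37, 31]
arr[7]=37 > 31: no swap

Place pivot at position 5: [20, 2, 9, 24, 6, 31, 35, 37, 32]
Pivot position: 5

After partitioning with pivot 31, the array becomes [20, 2, 9, 24, 6, 31, 35, 37, 32]. The pivot is placed at index 5. All elements to the left of the pivot are <= 31, and all elements to the right are > 31.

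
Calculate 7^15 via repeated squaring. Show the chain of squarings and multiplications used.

Computing 7^15 by squaring (build up from 7^1; each line after the first costs one multiplication):

7^1 = 7
7^2 = (7^1)^2 = 7^2 = 49
7^3 = 7 * 7^2 = 7 * 49 = 343
7^6 = (7^3)^2 = 343^2 = 117649
7^7 = 7 * 7^6 = 7 * 117649 = 823543
7^14 = (7^7)^2 = 823543^2 = 678223072849
7^15 = 7 * 7^14 = 7 * 678223072849 = 4747561509943

Result: 4747561509943
Multiplications needed: 6 (6 lines after 7^1)

7^15 = 4747561509943. Using exponentiation by squaring, this requires 6 multiplications. The key idea: if the exponent is even, square the half-power; if odd, multiply by the base once.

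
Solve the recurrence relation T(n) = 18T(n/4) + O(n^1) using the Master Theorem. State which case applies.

Master Theorem for T(n) = 18T(n/4) + O(n^1):

a = 18, b = 4, c = 1
log_b(a) = log_4(18) = 2.0850

Case 1: c = 1 < log_4(18) = 2.0850
T(n) = O(n^(log_4 18))

For T(n) = 18T(n/4) + O(n^1): log_4(18) = 2.0850. This is Case 1 of the Master Theorem (c < log_b(a), work dominated by leaves), giving O(n^(log_4 18)).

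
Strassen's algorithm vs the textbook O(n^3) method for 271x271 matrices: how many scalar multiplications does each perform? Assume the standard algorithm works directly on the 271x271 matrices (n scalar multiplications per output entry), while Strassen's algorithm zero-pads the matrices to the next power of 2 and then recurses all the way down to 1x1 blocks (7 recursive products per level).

Matrix multiplication for 271x271 matrices:

Strassen's algorithm requires power-of-2 dimensions. Pad 271x271 to 512x512 (next power of 2).

Standard algorithm: 271^3 = 19902511 multiplications
Strassen's algorithm: 7^(log2(512)) = 7^9 = 40353607 multiplications
Difference: 19902511 - 40353607 = -20451096 (Strassen uses MORE here due to padding overhead — for small or just-over-power-of-2 n, padding can outweigh the per-level savings)

Standard: 19902511 multiplications (271^3). Strassen: 40353607 multiplications (7^9, after padding to 512x512). Strassen reduces 8 recursive multiplications to 7 at each level.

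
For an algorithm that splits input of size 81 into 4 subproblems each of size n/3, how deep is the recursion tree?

For divide and conquer with division factor 3:

Problem sizes at each level:
Level 0: 81
Level 1: 27
Level 2: 9
Level 3: 3
Level 4: 1

The root is level 0 and the size-1 base case is level 4 (the tree spans levels 0 through 4, i.e. 5 levels counting the root), so the depth is the number of divisions: log_3(81) = 4

The recursion tree depth is log_3(81) = 4. At each level, the problem size is divided by 3, so it takes 4 divisions to reduce to a base case of size 1. The algorithm makes 4 recursive calls at each level.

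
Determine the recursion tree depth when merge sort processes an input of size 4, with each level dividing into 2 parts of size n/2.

For divide and conquer with division factor 2:

Problem sizes at each level:
Level 0: 4
Level 1: 2
Level 2: 1

The root is level 0 and the size-1 base case is level 2 (the tree spans levels 0 through 2, i.e. 3 levels counting the root), so the depth is the number of divisions: log_2(4) = 2

The recursion tree depth is log_2(4) = 2. At each level, the problem size is divided by 2, so it takes 2 divisions to reduce to a base case of size 1. The algorithm makes 2 recursive calls at each level.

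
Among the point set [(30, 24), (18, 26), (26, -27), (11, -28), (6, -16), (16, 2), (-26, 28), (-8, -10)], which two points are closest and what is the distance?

Computing all pairwise distances among 8 points:

d((30, 24), (18, 26)) = 12.1655 <-- minimum
d((30, 24), (26, -27)) = 51.1566
d((30, 24), (11, -28)) = 55.3624
d((30, 24), (6, -16)) = 46.6476
d((30, 24), (16, 2)) = 26.0768
d((30, 24), (-26, 28)) = 56.1427
d((30, 24), (-8, -10)) = 50.9902
d((18, 26), (26, -27)) = 53.6004
d((18, 26), (11, -28)) = 54.4518
d((18, 26), (6, -16)) = 43.6807
d((18, 26), (16, 2)) = 24.0832
d((18, 26), (-26, 28)) = 44.0454
d((18, 26), (-8, -10)) = 44.4072
d((26, -27), (11, -28)) = 15.0333
d((26, -27), (6, -16)) = 22.8254
d((26, -27), (16, 2)) = 30.6757
d((26, -27), (-26, 28)) = 75.6902
d((26, -27), (-8, -10)) = 38.0132
d((11, -28), (6, -16)) = 13.0
d((11, -28), (16, 2)) = 30.4138
d((11, -28), (-26, 28)) = 67.1193
d((11, -28), (-8, -10)) = 26.1725
d((6, -16), (16, 2)) = 20.5913
d((6, -16), (-26, 28)) = 54.4059
d((6, -16), (-8, -10)) = 15.2315
d((16, 2), (-26, 28)) = 49.3964
d((16, 2), (-8, -10)) = 26.8328
d((-26, 28), (-8, -10)) = 42.0476

Closest pair: (30, 24) and (18, 26) with distance 12.1655

The closest pair is (30, 24) and (18, 26) with Euclidean distance 12.1655. For 8 points, brute-force pairwise comparison is shown above. For large n, the divide-and-conquer algorithm (sort by x, recurse on halves, check the dividing strip) achieves O(n log n).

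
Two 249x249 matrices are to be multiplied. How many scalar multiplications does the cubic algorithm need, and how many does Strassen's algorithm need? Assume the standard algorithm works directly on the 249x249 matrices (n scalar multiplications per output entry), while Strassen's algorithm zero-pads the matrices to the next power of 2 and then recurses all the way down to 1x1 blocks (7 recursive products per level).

Matrix multiplication for 249x249 matrices:

Strassen's algorithm requires power-of-2 dimensions. Pad 249x249 to 256x256 (next power of 2).

Standard algorithm: 249^3 = 15438249 multiplications
Strassen's algorithm: 7^(log2(256)) = 7^8 = 5764801 multiplications
Savings: 15438249 - 5764801 = 9673448 multiplications

Standard: 15438249 multiplications (249^3). Strassen: 5764801 multiplications (7^8, after padding to 256x256). Strassen reduces 8 recursive multiplications to 7 at each level.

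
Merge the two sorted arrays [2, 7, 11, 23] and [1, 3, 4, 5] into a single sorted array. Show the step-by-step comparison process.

Merging process:

Compare 2 vs 1: take 1 from right. Merged: [1]
Compare 2 vs 3: take 2 from left. Merged: [1, 2]
Compare 7 vs 3: take 3 from right. Merged: [1, 2, 3]
Compare 7 vs 4: take 4 from right. Merged: [1, 2, 3, 4]
Compare 7 vs 5: take 5 from right. Merged: [1, 2, 3, 4, 5]
Append remaining from left: [7, 11, 23]. Merged: [1, 2, 3, 4, 5, 7, 11, 23]

Final merged array: [1, 2, 3, 4, 5, 7, 11, 23]
Total comparisons: 5

The merged array is [1, 2, 3, 4, 5, 7, 11, 23], requiring 5 comparisons. The merge step runs in O(n) time where n is the total number of elements.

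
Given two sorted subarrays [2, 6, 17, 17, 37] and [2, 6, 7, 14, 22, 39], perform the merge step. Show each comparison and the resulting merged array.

Merging process:

Compare 2 vs 2: take 2 from left. Merged: [2]
Compare 6 vs 2: take 2 from right. Merged: [2, 2]
Compare 6 vs 6: take 6 from left. Merged: [2, 2, 6]
Compare 17 vs 6: take 6 from right. Merged: [2, 2, 6, 6]
Compare 17 vs 7: take 7 from right. Merged: [2, 2, 6, 6, 7]
Compare 17 vs 14: take 14 from right. Merged: [2, 2, 6, 6, 7, 14]
Compare 17 vs 22: take 17 from left. Merged: [2, 2, 6, 6, 7, 14, 17]
Compare 17 vs 22: take 17 from left. Merged: [2, 2, 6, 6, 7, 14, 17, 17]
Compare 37 vs 22: take 22 from right. Merged: [2, 2, 6, 6, 7, 14, 17, 17, 22]
Compare 37 vs 39: take 37 from left. Merged: [2, 2, 6, 6, 7, 14, 17, 17, 22, 37]
Append remaining from right: [39]. Merged: [2, 2, 6, 6, 7, 14, 17, 17, 22, 37, 39]

Final merged array: [2, 2, 6, 6, 7, 14, 17, 17, 22, 37, 39]
Total comparisons: 10

The merged array is [2, 2, 6, 6, 7, 14, 17, 17, 22, 37, 39], requiring 10 comparisons. The merge step runs in O(n) time where n is the total number of elements.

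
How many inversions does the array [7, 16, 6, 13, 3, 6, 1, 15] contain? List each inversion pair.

Finding inversions in [7, 16, 6, 13, 3, 6, 1, 15]:

(0, 2): arr[0]=7 > arr[2]=6
(0, 4): arr[0]=7 > arr[4]=3
(0, 5): arr[0]=7 > arr[5]=6
(0, 6): arr[0]=7 > arr[6]=1
(1, 2): arr[1]=16 > arr[2]=6
(1, 3): arr[1]=16 > arr[3]=13
(1, 4): arr[1]=16 > arr[4]=3
(1, 5): arr[1]=16 > arr[5]=6
(1, 6): arr[1]=16 > arr[6]=1
(1, 7): arr[1]=16 > arr[7]=15
(2, 4): arr[2]=6 > arr[4]=3
(2, 6): arr[2]=6 > arr[6]=1
(3, 4): arr[3]=13 > arr[4]=3
(3, 5): arr[3]=13 > arr[5]=6
(3, 6): arr[3]=13 > arr[6]=1
(4, 6): arr[4]=3 > arr[6]=1
(5, 6): arr[5]=6 > arr[6]=1

Total inversions: 17

The array has 17 inversion(s): (0,2), (0,4), (0,5), (0,6), (1,2), (1,3), (1,4), (1,5), (1,6), (1,7), (2,4), (2,6), (3,4), (3,5), (3,6), (4,6), (5,6). Each pair (i,j) satisfies i < j and arr[i] > arr[j].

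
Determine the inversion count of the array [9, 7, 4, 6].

Finding inversions in [9, 7, 4, 6]:

(0, 1): arr[0]=9 > arr[1]=7
(0, 2): arr[0]=9 > arr[2]=4
(0, 3): arr[0]=9 > arr[3]=6
(1, 2): arr[1]=7 > arr[2]=4
(1, 3): arr[1]=7 > arr[3]=6

Total inversions: 5

The array has 5 inversion(s): (0,1), (0,2), (0,3), (1,2), (1,3). Each pair (i,j) satisfies i < j and arr[i] > arr[j].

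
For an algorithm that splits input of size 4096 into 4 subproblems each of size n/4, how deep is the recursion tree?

For divide and conquer with division factor 4:

Problem sizes at each level:
Level 0: 4096
Level 1: 1024
Level 2: 256
Level 3: 64
Level 4: 16
Level 5: 4
Level 6: 1

The root is level 0 and the size-1 base case is level 6 (the tree spans levels 0 through 6, i.e. 7 levels counting the root), so the depth is the number of divisions: log_4(4096) = 6

The recursion tree depth is log_4(4096) = 6. At each level, the problem size is divided by 4, so it takes 6 divisions to reduce to a base case of size 1. The algorithm makes 4 recursive calls at each level.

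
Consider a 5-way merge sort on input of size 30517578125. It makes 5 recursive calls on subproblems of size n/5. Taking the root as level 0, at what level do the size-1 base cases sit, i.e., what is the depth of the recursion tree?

For divide and conquer with division factor 5:

Problem sizes at each level:
Level 0: 30517578125
Level 1: 6103515625
Level 2: 1220703125
Level 3: 244140625
Level 4: 48828125
Level 5: 9765625
Level 6: 1953125
Level 7: 390625
Level 8: 78125
Level 9: 15625
Level 10: 3125
Level 11: 625
Level 12: 125
Level 13: 25
Level 14: 5
Level 15: 1

The root is level 0 and the size-1 base case is level 15 (the tree spans levels 0 through 15, i.e. 16 levels counting the root), so the depth is the number of divisions: log_5(30517578125) = 15

The recursion tree depth is log_5(30517578125) = 15. At each level, the problem size is divided by 5, so it takes 15 divisions to reduce to a base case of size 1. The algorithm makes 5 recursive calls at each level.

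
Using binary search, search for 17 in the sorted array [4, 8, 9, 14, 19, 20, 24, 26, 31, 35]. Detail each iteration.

Binary search for 17 in [4, 8, 9, 14, 19, 20, 24, 26, 31, 35]:

lo=0, hi=9, mid=4, arr[mid]=19 -> 19 > 17, search left half
lo=0, hi=3, mid=1, arr[mid]=8 -> 8 < 17, search right half
lo=2, hi=3, mid=2, arr[mid]=9 -> 9 < 17, search right half
lo=3, hi=3, mid=3, arr[mid]=14 -> 14 < 17, search right half
lo=4 > hi=3, target 17 not found

Binary search determines that 17 is not in the array after 4 comparisons. The search space was exhausted without finding the target.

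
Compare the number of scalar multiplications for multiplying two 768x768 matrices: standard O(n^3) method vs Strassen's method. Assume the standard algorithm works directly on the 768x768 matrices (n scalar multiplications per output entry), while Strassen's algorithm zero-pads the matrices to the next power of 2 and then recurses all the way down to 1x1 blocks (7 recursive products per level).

Matrix multiplication for 768x768 matrices:

Strassen's algorithm requires power-of-2 dimensions. Pad 768x768 to 1024x1024 (next power of 2).

Standard algorithm: 768^3 = 452984832 multiplications
Strassen's algorithm: 7^(log2(1024)) = 7^10 = 282475249 multiplications
Savings: 452984832 - 282475249 = 170509583 multiplications

Standard: 452984832 multiplications (768^3). Strassen: 282475249 multiplications (7^10, after padding to 1024x1024). Strassen reduces 8 recursive multiplications to 7 at each level.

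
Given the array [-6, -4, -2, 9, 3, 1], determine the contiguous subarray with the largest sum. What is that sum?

Using Kadane's algorithm on [-6, -4, -2, 9, 3, 1]:

Scanning through the array:
Position 1 (value -4): max_ending_here = -4, max_so_far = -4
Position 2 (value -2): max_ending_here = -2, max_so_far = -2
Position 3 (value 9): max_ending_here = 9, max_so_far = 9
Position 4 (value 3): max_ending_here = 12, max_so_far = 12
Position 5 (value 1): max_ending_here = 13, max_so_far = 13

Maximum subarray: [9, 3, 1]
Maximum sum: 13

The maximum subarray is [9, 3, 1] with sum 13. This subarray runs from index 3 to index 5.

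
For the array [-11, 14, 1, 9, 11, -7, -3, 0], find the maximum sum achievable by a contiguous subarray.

Using Kadane's algorithm on [-11, 14, 1, 9, 11, -7, -3, 0]:

Scanning through the array:
Position 1 (value 14): max_ending_here = 14, max_so_far = 14
Position 2 (value 1): max_ending_here = 15, max_so_far = 15
Position 3 (value 9): max_ending_here = 24, max_so_far = 24
Position 4 (value 11): max_ending_here = 35, max_so_far = 35
Position 5 (value -7): max_ending_here = 28, max_so_far = 35
Position 6 (value -3): max_ending_here = 25, max_so_far = 35
Position 7 (value 0): max_ending_here = 25, max_so_far = 35

Maximum subarray: [14, 1, 9, 11]
Maximum sum: 35

The maximum subarray is [14, 1, 9, 11] with sum 35. This subarray runs from index 1 to index 4.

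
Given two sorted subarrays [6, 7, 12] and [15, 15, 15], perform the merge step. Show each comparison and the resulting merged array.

Merging process:

Compare 6 vs 15: take 6 from left. Merged: [6]
Compare 7 vs 15: take 7 from left. Merged: [6, 7]
Compare 12 vs 15: take 12 from left. Merged: [6, 7, 12]
Append remaining from right: [15, 15, 15]. Merged: [6, 7, 12, 15, 15, 15]

Final merged array: [6, 7, 12, 15, 15, 15]
Total comparisons: 3

The merged array is [6, 7, 12, 15, 15, 15], requiring 3 comparisons. The merge step runs in O(n) time where n is the total number of elements.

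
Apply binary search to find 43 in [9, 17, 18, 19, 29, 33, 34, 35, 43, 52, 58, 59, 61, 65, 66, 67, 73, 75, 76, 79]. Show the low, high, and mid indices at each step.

Binary search for 43 in [9, 17, 18, 19, 29, 33, 34, 35, 43, 52, 58, 59, 61, 65, 66, 67, 73, 75, 76, 79]:

lo=0, hi=19, mid=9, arr[mid]=52 -> 52 > 43, search left half
lo=0, hi=8, mid=4, arr[mid]=29 -> 29 < 43, search right half
lo=5, hi=8, mid=6, arr[mid]=34 -> 34 < 43, search right half
lo=7, hi=8, mid=7, arr[mid]=35 -> 35 < 43, search right half
lo=8, hi=8, mid=8, arr[mid]=43 -> Found target at index 8!

Binary search finds 43 at index 8 after 5 comparisons. The search repeatedly halves the search space by comparing with the middle element.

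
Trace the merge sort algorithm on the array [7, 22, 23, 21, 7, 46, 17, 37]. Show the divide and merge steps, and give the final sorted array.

Merge sort trace:

Split: [7, 22, 23, 21, 7, 46, 17, 37] -> [7, 22, 23, 21] and [7, 46, 17, 37]
  Split: [7, 22, 23, 21] -> [7, 22] and [23, 21]
    Split: [7, 22] -> [7] and [22]
    Merge: [7] + [22] -> [7, 22]
    Split: [23, 21] -> [23] and [21]
    Merge: [23] + [21] -> [21, 23]
  Merge: [7, 22] + [21, 23] -> [7, 21, 22, 23]
  Split: [7, 46, 17, 37] -> [7, 46] and [17, 37]
    Split: [7, 46] -> [7] and [46]
    Merge: [7] + [46] -> [7, 46]
    Split: [17, 37] -> [17] and [37]
    Merge: [17] + [37] -> [17, 37]
  Merge: [7, 46] + [17, 37] -> [7, 17, 37, 46]
Merge: [7, 21, 22, 23] + [7, 17, 37, 46] -> [7, 7, 17, 21, 22, 23, 37, 46]

Final sorted array: [7, 7, 17, 21, 22, 23, 37, 46]

The merge sort proceeds by recursively splitting the array and merging sorted halves.
After all merges, the sorted array is [7, 7, 17, 21, 22, 23, 37, 46].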